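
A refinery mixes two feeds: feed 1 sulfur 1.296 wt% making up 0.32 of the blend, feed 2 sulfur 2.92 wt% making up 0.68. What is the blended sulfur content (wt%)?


Linear sulfur blending: S_blend = x1*S1 + x2*S2
Contribution 1: 0.32 * 1.296 = 0.41472 wt%
Contribution 2: 0.68 * 2.92 = 1.9856 wt%
S_blend = 0.41472 + 1.9856 = 2.40032

2.40032 wt%


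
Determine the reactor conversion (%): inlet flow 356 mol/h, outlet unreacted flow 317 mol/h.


X = (F_in - F_out) / F_in * 100
Moles reacted = 356 - 317 = 39
X = 39 / 356 * 100
= 0.1096 * 100
= 10.96 %

10.96 %


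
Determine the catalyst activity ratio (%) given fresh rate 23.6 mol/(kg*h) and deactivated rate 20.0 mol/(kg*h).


Activity (%) = (rate_used / rate_fresh) * 100
rate_used = 20.0, rate_fresh = 23.6
= (20.0 / 23.6) * 100
= 0.8475 * 100 = 84.75

84.75 %


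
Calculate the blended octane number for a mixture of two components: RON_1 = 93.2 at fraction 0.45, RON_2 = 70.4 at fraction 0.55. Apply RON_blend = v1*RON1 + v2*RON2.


Linear blending: RON_blend = sum(vi * RONi)
Contribution 1: 0.45 * 93.2 = 41.94
Contribution 2: 0.55 * 70.4 = 38.72
RON_blend = 41.94 + 38.72 = 80.66

80.66


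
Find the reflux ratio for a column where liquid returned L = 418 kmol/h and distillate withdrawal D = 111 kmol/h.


Reflux ratio definition: R = L / D (liquid returned / distillate withdrawn)
L = 418 kmol/h, D = 111 kmol/h
R = 418 / 111 = 3.766

3.766


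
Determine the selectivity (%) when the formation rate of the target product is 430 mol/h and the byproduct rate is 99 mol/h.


Selectivity = desired / (desired + undesired) * 100
Total products = 430 + 99 = 529 mol/h
S = 430 / 529 * 100
= 0.8129 * 100
= 81.29 %

81.29 %


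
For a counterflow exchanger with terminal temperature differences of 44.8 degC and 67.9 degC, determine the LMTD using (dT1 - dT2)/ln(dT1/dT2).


LMTD = (dT1 - dT2) / ln(dT1/dT2)
= (44.8 - 67.9) / ln(44.8 / 67.9) = -23.1 / -0.415828 = 55.55

55.55 degC


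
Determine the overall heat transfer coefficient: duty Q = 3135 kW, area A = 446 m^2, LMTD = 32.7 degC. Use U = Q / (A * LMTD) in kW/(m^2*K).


From Q = U*A*LMTD, U = Q / (A * LMTD)
U = 3135 / (446 * 32.7) = 3135 / 14584.2 = 0.2150

0.2150 kW/(m^2*K)


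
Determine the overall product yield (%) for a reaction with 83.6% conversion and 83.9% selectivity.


Overall yield = conversion (%) * selectivity (%) / 100
Conversion = 83.6%, Selectivity = 83.9%
Y = 83.6 * 83.9 / 100
= 70.1404 %

70.1404 %


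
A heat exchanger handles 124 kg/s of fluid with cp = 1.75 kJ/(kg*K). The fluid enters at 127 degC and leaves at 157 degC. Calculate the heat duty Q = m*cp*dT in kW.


Q = m_dot * cp * delta_T
delta_T = 157 - 127 = 30 K
Q = 124 * 1.75 * 30
= 217 * 30
= 6510 kW

6510 kW


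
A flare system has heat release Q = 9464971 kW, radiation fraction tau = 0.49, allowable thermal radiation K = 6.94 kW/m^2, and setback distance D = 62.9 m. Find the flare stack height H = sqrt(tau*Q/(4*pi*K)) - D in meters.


tau*Q/(4*pi*K) = 0.49 * 9464971 / (4 * pi * 6.94) = 53179.7
sqrt(53179.7) = 230.607
H = 230.607 - 62.9 = 167.7

167.7 m


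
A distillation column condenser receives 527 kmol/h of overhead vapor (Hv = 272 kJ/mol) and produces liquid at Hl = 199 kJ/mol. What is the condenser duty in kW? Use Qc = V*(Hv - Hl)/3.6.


Qc = 527 * (272 - 199) / 3.6 = 527 * 73 / 3.6 = 10690

10690 kW


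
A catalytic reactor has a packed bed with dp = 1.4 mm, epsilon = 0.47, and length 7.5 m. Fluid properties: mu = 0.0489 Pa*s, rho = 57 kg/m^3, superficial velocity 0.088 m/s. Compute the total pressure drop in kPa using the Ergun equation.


dp = 1.4 mm = 0.0014 m
Viscous term = 150*0.0489*0.088*(1-0.47)^2 / (0.0014^2*0.47^3) = 891015
Inertial term = 1.75*57*0.088^2*(1-0.47) / (0.0014*0.47^3) = 2816.65
dP/L = 891015 + 2816.65 = 893832 Pa/m
dP = 893832 * 7.5 / 1000 = 6704 kPa

6704 kPa


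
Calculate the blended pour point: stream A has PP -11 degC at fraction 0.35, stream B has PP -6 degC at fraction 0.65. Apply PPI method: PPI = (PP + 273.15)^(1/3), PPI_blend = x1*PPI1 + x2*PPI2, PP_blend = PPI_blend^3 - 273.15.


PPI_1 = (-11 + 273.15)^(1/3) = 6.400049
PPI_2 = (-6 + 273.15)^(1/3) = 6.440482
PPI_blend = 0.35 * 6.400049 + 0.65 * 6.440482 = 6.42633
PP_blend = 6.42633^3 - 273.15 = 265.3928 - 273.15 = -7.76

-7.76 degC


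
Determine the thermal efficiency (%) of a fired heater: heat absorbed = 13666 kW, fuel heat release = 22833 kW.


Furnace efficiency = Q_absorbed / Q_fuel * 100
= 13666 / 22833 * 100 = 59.85

59.85 %


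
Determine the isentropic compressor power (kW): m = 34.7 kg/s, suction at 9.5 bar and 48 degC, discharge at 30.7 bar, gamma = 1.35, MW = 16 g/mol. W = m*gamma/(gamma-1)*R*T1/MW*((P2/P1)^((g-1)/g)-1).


Isentropic work: W = m*(gamma/(gamma-1))*(R*T1/MW)*((P2/P1)^((gamma-1)/gamma) - 1)
T1 = 48 + 273.15 = 321.15 K
Pressure ratio = 30.7 / 9.5 = 3.23158
Exponent = (1.35 - 1)/1.35 = 0.259259
(P2/P1)^exp - 1 = 3.23158^0.259259 - 1 = 0.355409
W = 34.7 * 1.35 / 0.35 * 8.314 * 321.15 / 16 * 0.355409 = 7938

7938 kW


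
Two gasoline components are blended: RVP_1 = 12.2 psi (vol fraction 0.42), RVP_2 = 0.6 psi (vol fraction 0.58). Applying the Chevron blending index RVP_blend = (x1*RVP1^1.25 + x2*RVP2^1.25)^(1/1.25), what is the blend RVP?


Chevron index: RVP_blend = (sum xi*RVPi^1.25)^(1/1.25)
RVP^1.25 terms: 0.42 * 12.2^1.25 + 0.58 * 0.6^1.25 = 9.88261
RVP_blend = 9.88261^(1/1.25) = 6.250

6.250 psi


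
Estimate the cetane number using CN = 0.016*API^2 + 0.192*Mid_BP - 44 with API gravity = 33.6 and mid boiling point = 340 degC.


CN = 0.016 * 33.6^2 + 0.192 * 340 - 44
CN = 18.06336 + 65.28 - 44 = 39.34336

39.34336


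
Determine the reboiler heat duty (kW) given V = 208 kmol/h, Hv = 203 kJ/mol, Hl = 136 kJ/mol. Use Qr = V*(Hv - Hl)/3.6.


Qr = 208 * (203 - 136) / 3.6 = 208 * 67 / 3.6 = 3871

3871 kW


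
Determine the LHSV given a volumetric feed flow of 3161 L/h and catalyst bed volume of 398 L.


LHSV = volumetric feed rate / catalyst volume
= 3161 L/h / 398 L
= 7.942 h^-1

7.942 h^-1


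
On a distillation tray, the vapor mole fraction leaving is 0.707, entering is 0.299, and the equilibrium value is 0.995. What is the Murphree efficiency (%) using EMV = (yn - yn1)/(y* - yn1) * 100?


Murphree vapor efficiency: EMV = (y_n - y_(n-1)) / (y*_n - y_(n-1)) * 100
EMV = (0.707 - 0.299) / (0.995 - 0.299) * 100 = 0.408 / 0.696 * 100 = 58.62

58.62 %


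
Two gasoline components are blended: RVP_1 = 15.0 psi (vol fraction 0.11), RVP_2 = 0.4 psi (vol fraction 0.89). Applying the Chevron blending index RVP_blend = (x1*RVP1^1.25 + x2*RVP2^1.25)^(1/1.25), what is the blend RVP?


Chevron index: RVP_blend = (sum xi*RVPi^1.25)^(1/1.25)
RVP^1.25 terms: 0.11 * 15.0^1.25 + 0.89 * 0.4^1.25 = 3.5303
RVP_blend = 3.5303^(1/1.25) = 2.743

2.743 psi


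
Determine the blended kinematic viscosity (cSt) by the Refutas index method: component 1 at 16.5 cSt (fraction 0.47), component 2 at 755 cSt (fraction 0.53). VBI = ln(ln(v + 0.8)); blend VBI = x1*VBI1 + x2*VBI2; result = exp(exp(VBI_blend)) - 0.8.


Refutas method: VBN_i = 14.534*ln(ln(visc_i + 0.8)) + 10.975, blended linearly by mass fraction; since VBN is linear in VBI_i = ln(ln(visc_i + 0.8)) and the fractions sum to 1, blend VBI directly: visc = exp(exp(VBI_blend)) - 0.8
VBI_1 = ln(ln(16.5 + 0.8)) = 1.04757
VBI_2 = ln(ln(755 + 0.8)) = 1.89127
VBI_blend = 0.47 * 1.04757 + 0.53 * 1.89127 = 1.49473
visc_blend = exp(exp(1.49473)) - 0.8 = 85.53

85.53 cSt


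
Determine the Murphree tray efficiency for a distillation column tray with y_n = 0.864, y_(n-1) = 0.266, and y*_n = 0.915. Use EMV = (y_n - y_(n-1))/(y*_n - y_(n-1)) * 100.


Murphree vapor efficiency: EMV = (y_n - y_(n-1)) / (y*_n - y_(n-1)) * 100
EMV = (0.864 - 0.266) / (0.915 - 0.266) * 100 = 0.598 / 0.649 * 100 = 92.14

92.14 %


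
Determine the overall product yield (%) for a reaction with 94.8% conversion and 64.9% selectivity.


Overall yield = conversion (%) * selectivity (%) / 100
Conversion = 94.8%, Selectivity = 64.9%
Y = 94.8 * 64.9 / 100
= 61.5252 %

61.5252 %


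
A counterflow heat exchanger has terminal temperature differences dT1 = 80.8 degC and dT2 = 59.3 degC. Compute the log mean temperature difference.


LMTD = (dT1 - dT2) / ln(dT1/dT2)
= (80.8 - 59.3) / ln(80.8 / 59.3) = 21.5 / 0.309368 = 69.50

69.50 degC


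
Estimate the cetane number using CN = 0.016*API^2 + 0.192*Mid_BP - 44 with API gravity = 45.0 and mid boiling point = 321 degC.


CN = 0.016 * 45.0^2 + 0.192 * 321 - 44
CN = 32.4 + 61.632 - 44 = 50.032

50.032


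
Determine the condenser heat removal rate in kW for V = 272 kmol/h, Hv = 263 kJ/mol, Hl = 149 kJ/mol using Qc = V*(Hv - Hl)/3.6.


Qc = 272 * (263 - 149) / 3.6 = 272 * 114 / 3.6 = 8613

8613 kW


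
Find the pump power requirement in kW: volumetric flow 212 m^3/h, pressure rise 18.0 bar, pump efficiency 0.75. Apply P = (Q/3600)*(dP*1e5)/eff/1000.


Q = 212 / 3600 = 0.0588889 m^3/s
P = 0.0588889 * (18.0 * 1e5) / 0.75 / 1000 = 141.3

141.3 kW


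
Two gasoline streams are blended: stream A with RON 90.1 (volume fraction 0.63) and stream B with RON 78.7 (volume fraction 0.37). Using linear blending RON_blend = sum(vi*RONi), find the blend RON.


Linear blending: RON_blend = sum(vi * RONi)
Contribution 1: 0.63 * 90.1 = 56.763
Contribution 2: 0.37 * 78.7 = 29.119
RON_blend = 56.763 + 29.119 = 85.882

85.882


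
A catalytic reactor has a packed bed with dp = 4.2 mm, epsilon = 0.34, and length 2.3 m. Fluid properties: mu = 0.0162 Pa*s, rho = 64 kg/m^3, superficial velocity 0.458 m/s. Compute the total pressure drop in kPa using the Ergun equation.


dp = 4.2 mm = 0.0042 m
Viscous term = 150*0.0162*0.458*(1-0.34)^2 / (0.0042^2*0.34^3) = 699237
Inertial term = 1.75*64*0.458^2*(1-0.34) / (0.0042*0.34^3) = 93930.6
dP/L = 699237 + 93930.6 = 793168 Pa/m
dP = 793168 * 2.3 / 1000 = 1824 kPa

1824 kPa


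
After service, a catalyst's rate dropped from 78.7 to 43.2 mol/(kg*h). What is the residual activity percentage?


Activity (%) = (rate_used / rate_fresh) * 100
rate_used = 43.2, rate_fresh = 78.7
= (43.2 / 78.7) * 100
= 0.5489 * 100 = 54.89

54.89 %


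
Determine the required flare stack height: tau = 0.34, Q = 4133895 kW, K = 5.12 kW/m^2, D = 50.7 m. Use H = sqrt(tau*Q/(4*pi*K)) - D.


tau*Q/(4*pi*K) = 0.34 * 4133895 / (4 * pi * 5.12) = 21845.3
sqrt(21845.3) = 147.802
H = 147.802 - 50.7 = 97.10

97.10 m


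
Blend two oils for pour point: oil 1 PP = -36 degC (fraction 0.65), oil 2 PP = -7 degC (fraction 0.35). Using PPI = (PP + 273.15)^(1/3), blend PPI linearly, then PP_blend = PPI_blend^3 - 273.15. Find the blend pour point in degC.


PPI_1 = (-36 + 273.15)^(1/3) = 6.189768
PPI_2 = (-7 + 273.15)^(1/3) = 6.432436
PPI_blend = 0.65 * 6.189768 + 0.35 * 6.432436 = 6.274702
PP_blend = 6.274702^3 - 273.15 = 247.0468 - 273.15 = -26.1

-26.1 degC


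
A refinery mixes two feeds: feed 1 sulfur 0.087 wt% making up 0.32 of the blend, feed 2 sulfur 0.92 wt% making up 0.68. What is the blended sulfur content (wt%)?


Linear sulfur blending: S_blend = x1*S1 + x2*S2
Contribution 1: 0.32 * 0.087 = 0.02784 wt%
Contribution 2: 0.68 * 0.92 = 0.6256 wt%
S_blend = 0.02784 + 0.6256 = 0.65344

0.65344 wt%


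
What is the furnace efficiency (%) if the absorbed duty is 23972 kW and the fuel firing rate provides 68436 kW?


Furnace efficiency = Q_absorbed / Q_fuel * 100
= 23972 / 68436 * 100 = 35.03

35.03 %


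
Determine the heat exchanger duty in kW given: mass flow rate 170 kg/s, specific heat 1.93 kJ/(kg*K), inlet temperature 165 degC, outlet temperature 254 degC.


Q = m_dot * cp * delta_T
delta_T = 254 - 165 = 89 K
Q = 170 * 1.93 * 89
= 328.1 * 89
= 29200.9 kW

29200.9 kW


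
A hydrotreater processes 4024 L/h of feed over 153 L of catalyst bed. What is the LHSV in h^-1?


LHSV = volumetric feed rate / catalyst volume
= 4024 L/h / 153 L
= 26.30 h^-1

26.30 h^-1


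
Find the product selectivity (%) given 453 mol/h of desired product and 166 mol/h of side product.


Selectivity = desired / (desired + undesired) * 100
Total products = 453 + 166 = 619 mol/h
S = 453 / 619 * 100
= 0.7318 * 100
= 73.18 %

73.18 %


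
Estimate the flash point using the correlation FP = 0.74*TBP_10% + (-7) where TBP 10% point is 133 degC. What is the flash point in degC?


FP = 0.74 * 133 + (-7) = 91.42

91.42 degC


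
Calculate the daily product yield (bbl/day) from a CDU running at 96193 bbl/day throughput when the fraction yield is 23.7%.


Crude throughput = 96193 bbl/day
Fraction yield = 23.7%
yield = throughput * fraction / 100
yield = 96193 * 23.7 / 100 = 22797.741

22797.741 bbl/day


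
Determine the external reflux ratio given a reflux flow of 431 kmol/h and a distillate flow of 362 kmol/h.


Reflux ratio definition: R = L / D (liquid returned / distillate withdrawn)
L = 431 kmol/h, D = 362 kmol/h
R = 431 / 362 = 1.191

1.191


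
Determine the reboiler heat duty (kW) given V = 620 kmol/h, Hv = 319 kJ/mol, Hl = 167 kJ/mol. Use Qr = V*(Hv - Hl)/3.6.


Qr = 620 * (319 - 167) / 3.6 = 620 * 152 / 3.6 = 26180

26180 kW


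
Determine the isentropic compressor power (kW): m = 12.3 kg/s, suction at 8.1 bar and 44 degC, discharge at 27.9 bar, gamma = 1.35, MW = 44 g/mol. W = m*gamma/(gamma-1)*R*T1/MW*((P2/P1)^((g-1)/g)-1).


Isentropic work: W = m*(gamma/(gamma-1))*(R*T1/MW)*((P2/P1)^((gamma-1)/gamma) - 1)
T1 = 44 + 273.15 = 317.15 K
Pressure ratio = 27.9 / 8.1 = 3.44444
Exponent = (1.35 - 1)/1.35 = 0.259259
(P2/P1)^exp - 1 = 3.44444^0.259259 - 1 = 0.378011
W = 12.3 * 1.35 / 0.35 * 8.314 * 317.15 / 44 * 0.378011 = 1075

1075 kW


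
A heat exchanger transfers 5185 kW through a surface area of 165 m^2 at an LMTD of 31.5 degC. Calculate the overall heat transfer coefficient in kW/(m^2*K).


From Q = U*A*LMTD, U = Q / (A * LMTD)
U = 5185 / (165 * 31.5) = 5185 / 5197.5 = 0.9976

0.9976 kW/(m^2*K)


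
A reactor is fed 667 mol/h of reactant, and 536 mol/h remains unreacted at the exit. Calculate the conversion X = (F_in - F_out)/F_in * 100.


X = (F_in - F_out) / F_in * 100
Moles reacted = 667 - 536 = 131
X = 131 / 667 * 100
= 0.1964 * 100
= 19.64 %

19.64 %


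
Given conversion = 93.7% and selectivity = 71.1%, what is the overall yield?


Overall yield = conversion (%) * selectivity (%) / 100
Conversion = 93.7%, Selectivity = 71.1%
Y = 93.7 * 71.1 / 100
= 66.6207 %

66.6207 %


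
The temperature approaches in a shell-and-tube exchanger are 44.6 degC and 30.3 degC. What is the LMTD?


LMTD = (dT1 - dT2) / ln(dT1/dT2)
= (44.6 - 30.3) / ln(44.6 / 30.3) = 14.3 / 0.386586 = 36.99

36.99 degC


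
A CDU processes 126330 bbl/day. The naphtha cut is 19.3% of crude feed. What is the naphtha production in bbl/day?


Crude throughput = 126330 bbl/day
Fraction yield = 19.3%
yield = throughput * fraction / 100
yield = 126330 * 19.3 / 100 = 24381.69

24381.69 bbl/day


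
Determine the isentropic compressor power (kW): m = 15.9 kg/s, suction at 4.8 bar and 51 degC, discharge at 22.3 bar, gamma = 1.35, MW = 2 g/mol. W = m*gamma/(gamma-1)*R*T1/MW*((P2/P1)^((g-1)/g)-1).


Isentropic work: W = m*(gamma/(gamma-1))*(R*T1/MW)*((P2/P1)^((gamma-1)/gamma) - 1)
T1 = 51 + 273.15 = 324.15 K
Pressure ratio = 22.3 / 4.8 = 4.64583
Exponent = (1.35 - 1)/1.35 = 0.259259
(P2/P1)^exp - 1 = 4.64583^0.259259 - 1 = 0.489163
W = 15.9 * 1.35 / 0.35 * 8.314 * 324.15 / 2 * 0.489163 = 40420

40420 kW


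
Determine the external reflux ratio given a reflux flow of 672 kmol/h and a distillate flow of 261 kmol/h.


Reflux ratio definition: R = L / D (liquid returned / distillate withdrawn)
L = 672 kmol/h, D = 261 kmol/h
R = 672 / 261 = 2.575

2.575


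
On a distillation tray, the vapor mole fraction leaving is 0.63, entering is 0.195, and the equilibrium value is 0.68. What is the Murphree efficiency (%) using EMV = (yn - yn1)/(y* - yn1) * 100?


Murphree vapor efficiency: EMV = (y_n - y_(n-1)) / (y*_n - y_(n-1)) * 100
EMV = (0.63 - 0.195) / (0.68 - 0.195) * 100 = 0.435 / 0.485 * 100 = 89.69

89.69 %


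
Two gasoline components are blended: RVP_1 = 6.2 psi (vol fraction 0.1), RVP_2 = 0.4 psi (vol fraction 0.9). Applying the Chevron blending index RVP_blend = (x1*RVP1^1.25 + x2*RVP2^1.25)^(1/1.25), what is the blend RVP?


Chevron index: RVP_blend = (sum xi*RVPi^1.25)^(1/1.25)
RVP^1.25 terms: 0.1 * 6.2^1.25 + 0.9 * 0.4^1.25 = 1.26464
RVP_blend = 1.26464^(1/1.25) = 1.207

1.207 psi


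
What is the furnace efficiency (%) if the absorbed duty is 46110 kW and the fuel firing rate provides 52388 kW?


Furnace efficiency = Q_absorbed / Q_fuel * 100
= 46110 / 52388 * 100 = 88.02

88.02 %


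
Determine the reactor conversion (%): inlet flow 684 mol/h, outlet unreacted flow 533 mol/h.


X = (F_in - F_out) / F_in * 100
Moles reacted = 684 - 533 = 151
X = 151 / 684 * 100
= 0.2208 * 100
= 22.08 %

22.08 %


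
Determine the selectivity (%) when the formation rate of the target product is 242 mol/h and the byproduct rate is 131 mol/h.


Selectivity = desired / (desired + undesired) * 100
Total products = 242 + 131 = 373 mol/h
S = 242 / 373 * 100
= 0.6488 * 100
= 64.88 %

64.88 %


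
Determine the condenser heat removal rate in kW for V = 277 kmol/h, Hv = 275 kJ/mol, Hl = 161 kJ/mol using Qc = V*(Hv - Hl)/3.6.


Qc = 277 * (275 - 161) / 3.6 = 277 * 114 / 3.6 = 8772

8772 kW


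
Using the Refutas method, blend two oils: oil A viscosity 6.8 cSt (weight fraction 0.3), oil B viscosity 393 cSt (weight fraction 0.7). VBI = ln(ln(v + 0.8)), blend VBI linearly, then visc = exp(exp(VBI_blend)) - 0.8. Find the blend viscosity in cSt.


Refutas method: VBN_i = 14.534*ln(ln(visc_i + 0.8)) + 10.975, blended linearly by mass fraction; since VBN is linear in VBI_i = ln(ln(visc_i + 0.8)) and the fractions sum to 1, blend VBI directly: visc = exp(exp(VBI_blend)) - 0.8
VBI_1 = ln(ln(6.8 + 0.8)) = 0.707123
VBI_2 = ln(ln(393 + 0.8)) = 1.78773
VBI_blend = 0.3 * 0.707123 + 0.7 * 1.78773 = 1.46355
visc_blend = exp(exp(1.46355)) - 0.8 = 74.48

74.48 cSt


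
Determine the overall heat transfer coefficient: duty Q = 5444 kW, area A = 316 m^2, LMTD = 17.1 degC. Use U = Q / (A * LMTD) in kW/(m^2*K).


From Q = U*A*LMTD, U = Q / (A * LMTD)
U = 5444 / (316 * 17.1) = 5444 / 5403.6 = 1.007

1.007 kW/(m^2*K)


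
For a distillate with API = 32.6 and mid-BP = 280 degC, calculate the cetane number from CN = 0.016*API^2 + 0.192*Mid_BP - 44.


CN = 0.016 * 32.6^2 + 0.192 * 280 - 44
CN = 17.00416 + 53.76 - 44 = 26.76416

26.76416


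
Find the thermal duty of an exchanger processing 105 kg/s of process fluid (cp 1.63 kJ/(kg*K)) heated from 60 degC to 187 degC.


Q = m_dot * cp * delta_T
delta_T = 187 - 60 = 127 K
Q = 105 * 1.63 * 127
= 171.15 * 127
= 21736.05 kW

21736.05 kW


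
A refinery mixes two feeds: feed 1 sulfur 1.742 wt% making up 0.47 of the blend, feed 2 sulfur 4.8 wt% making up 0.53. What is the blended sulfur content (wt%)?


Linear sulfur blending: S_blend = x1*S1 + x2*S2
Contribution 1: 0.47 * 1.742 = 0.81874 wt%
Contribution 2: 0.53 * 4.8 = 2.544 wt%
S_blend = 0.81874 + 2.544 = 3.36274

3.36274 wt%


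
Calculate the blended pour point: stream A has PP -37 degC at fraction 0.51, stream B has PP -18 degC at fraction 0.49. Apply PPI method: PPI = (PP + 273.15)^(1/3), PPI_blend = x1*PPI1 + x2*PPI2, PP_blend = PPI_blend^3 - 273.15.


PPI_1 = (-37 + 273.15)^(1/3) = 6.181056
PPI_2 = (-18 + 273.15)^(1/3) = 6.342569
PPI_blend = 0.51 * 6.181056 + 0.49 * 6.342569 = 6.260197
PP_blend = 6.260197^3 - 273.15 = 245.3375 - 273.15 = -27.81

-27.81 degC


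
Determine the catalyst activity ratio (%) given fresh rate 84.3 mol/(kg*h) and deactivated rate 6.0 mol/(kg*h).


Activity (%) = (rate_used / rate_fresh) * 100
rate_used = 6.0, rate_fresh = 84.3
= (6.0 / 84.3) * 100
= 0.07117 * 100 = 7.117

7.117 %


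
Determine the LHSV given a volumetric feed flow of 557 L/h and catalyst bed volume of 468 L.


LHSV = volumetric feed rate / catalyst volume
= 557 L/h / 468 L
= 1.190 h^-1

1.190 h^-1


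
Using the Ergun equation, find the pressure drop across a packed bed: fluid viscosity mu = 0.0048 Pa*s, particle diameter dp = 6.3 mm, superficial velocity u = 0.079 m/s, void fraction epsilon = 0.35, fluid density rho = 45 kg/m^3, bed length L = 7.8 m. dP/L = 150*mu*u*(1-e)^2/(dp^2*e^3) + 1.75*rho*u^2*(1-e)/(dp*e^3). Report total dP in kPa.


dp = 6.3 mm = 0.0063 m
Viscous term = 150*0.0048*0.079*(1-0.35)^2 / (0.0063^2*0.35^3) = 14122.2
Inertial term = 1.75*45*0.079^2*(1-0.35) / (0.0063*0.35^3) = 1182.7
dP/L = 14122.2 + 1182.7 = 15304.9 Pa/m
dP = 15304.9 * 7.8 / 1000 = 119.4 kPa

119.4 kPa


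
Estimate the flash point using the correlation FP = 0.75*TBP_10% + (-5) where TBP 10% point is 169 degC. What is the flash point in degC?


FP = 0.75 * 169 + (-5) = 121.75

121.75 degC


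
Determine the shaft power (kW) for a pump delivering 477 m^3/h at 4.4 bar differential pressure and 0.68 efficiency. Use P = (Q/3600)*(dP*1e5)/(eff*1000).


Q = 477 / 3600 = 0.1325 m^3/s
P = 0.1325 * (4.4 * 1e5) / 0.68 / 1000 = 85.74

85.74 kW


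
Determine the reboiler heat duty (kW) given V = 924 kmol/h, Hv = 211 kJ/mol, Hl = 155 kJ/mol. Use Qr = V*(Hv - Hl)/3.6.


Qr = 924 * (211 - 155) / 3.6 = 924 * 56 / 3.6 = 14370

14370 kW


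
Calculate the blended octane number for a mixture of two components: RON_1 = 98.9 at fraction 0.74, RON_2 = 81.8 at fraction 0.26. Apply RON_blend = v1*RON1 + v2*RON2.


Linear blending: RON_blend = sum(vi * RONi)
Contribution 1: 0.74 * 98.9 = 73.186
Contribution 2: 0.26 * 81.8 = 21.268
RON_blend = 73.186 + 21.268 = 94.454

94.454


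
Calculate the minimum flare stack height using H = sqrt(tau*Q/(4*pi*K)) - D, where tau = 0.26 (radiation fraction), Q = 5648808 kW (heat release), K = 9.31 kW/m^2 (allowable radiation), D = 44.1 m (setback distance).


tau*Q/(4*pi*K) = 0.26 * 5648808 / (4 * pi * 9.31) = 12553.7
sqrt(12553.7) = 112.043
H = 112.043 - 44.1 = 67.94

67.94 m


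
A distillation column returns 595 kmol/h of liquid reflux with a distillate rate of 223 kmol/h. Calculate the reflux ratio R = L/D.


Reflux ratio definition: R = L / D (liquid returned / distillate withdrawn)
L = 595 kmol/h, D = 223 kmol/h
R = 595 / 223 = 2.668

2.668


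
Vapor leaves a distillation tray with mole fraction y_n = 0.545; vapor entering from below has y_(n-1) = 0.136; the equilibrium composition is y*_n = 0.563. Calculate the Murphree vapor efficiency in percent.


Murphree vapor efficiency: EMV = (y_n - y_(n-1)) / (y*_n - y_(n-1)) * 100
EMV = (0.545 - 0.136) / (0.563 - 0.136) * 100 = 0.409 / 0.427 * 100 = 95.78

95.78 %


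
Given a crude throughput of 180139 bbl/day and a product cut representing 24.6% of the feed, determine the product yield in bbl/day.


Crude throughput = 180139 bbl/day
Fraction yield = 24.6%
yield = throughput * fraction / 100
yield = 180139 * 24.6 / 100 = 44314.194

44314.194 bbl/day


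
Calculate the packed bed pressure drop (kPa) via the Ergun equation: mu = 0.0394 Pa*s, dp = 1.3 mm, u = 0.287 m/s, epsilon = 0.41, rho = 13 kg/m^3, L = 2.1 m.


dp = 1.3 mm = 0.0013 m
Viscous term = 150*0.0394*0.287*(1-0.41)^2 / (0.0013^2*0.41^3) = 5069150
Inertial term = 1.75*13*0.287^2*(1-0.41) / (0.0013*0.41^3) = 12339.6
dP/L = 5069150 + 12339.6 = 5081490 Pa/m
dP = 5081490 * 2.1 / 1000 = 10670 kPa

10670 kPa


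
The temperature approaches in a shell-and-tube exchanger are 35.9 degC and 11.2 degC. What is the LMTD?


LMTD = (dT1 - dT2) / ln(dT1/dT2)
= (35.9 - 11.2) / ln(35.9 / 11.2) = 24.7 / 1.16482 = 21.20

21.20 degC


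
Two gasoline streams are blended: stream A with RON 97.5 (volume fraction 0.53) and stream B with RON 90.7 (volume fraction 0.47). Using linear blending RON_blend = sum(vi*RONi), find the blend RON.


Linear blending: RON_blend = sum(vi * RONi)
Contribution 1: 0.53 * 97.5 = 51.675
Contribution 2: 0.47 * 90.7 = 42.629
RON_blend = 51.675 + 42.629 = 94.304

94.304


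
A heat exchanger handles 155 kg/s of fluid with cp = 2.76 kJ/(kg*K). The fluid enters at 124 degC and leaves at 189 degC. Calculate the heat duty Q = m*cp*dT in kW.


Q = m_dot * cp * delta_T
delta_T = 189 - 124 = 65 K
Q = 155 * 2.76 * 65
= 427.8 * 65
= 27807 kW

27807 kW


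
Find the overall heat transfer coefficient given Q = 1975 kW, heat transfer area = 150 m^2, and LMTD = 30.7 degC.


From Q = U*A*LMTD, U = Q / (A * LMTD)
U = 1975 / (150 * 30.7) = 1975 / 4605 = 0.4289

0.4289 kW/(m^2*K)


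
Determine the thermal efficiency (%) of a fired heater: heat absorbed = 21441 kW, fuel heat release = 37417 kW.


Furnace efficiency = Q_absorbed / Q_fuel * 100
= 21441 / 37417 * 100 = 57.30

57.30 %


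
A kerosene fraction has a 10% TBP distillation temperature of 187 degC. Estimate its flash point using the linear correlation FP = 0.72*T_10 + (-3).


FP = 0.72 * 187 + (-3) = 131.64

131.64 degC


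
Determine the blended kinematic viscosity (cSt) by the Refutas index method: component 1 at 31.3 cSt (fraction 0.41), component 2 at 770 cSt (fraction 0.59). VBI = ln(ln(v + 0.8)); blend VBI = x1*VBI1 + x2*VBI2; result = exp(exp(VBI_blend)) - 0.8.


Refutas method: VBN_i = 14.534*ln(ln(visc_i + 0.8)) + 10.975, blended linearly by mass fraction; since VBN is linear in VBI_i = ln(ln(visc_i + 0.8)) and the fractions sum to 1, blend VBI directly: visc = exp(exp(VBI_blend)) - 0.8
VBI_1 = ln(ln(31.3 + 0.8)) = 1.24382
VBI_2 = ln(ln(770 + 0.8)) = 1.89423
VBI_blend = 0.41 * 1.24382 + 0.59 * 1.89423 = 1.62756
visc_blend = exp(exp(1.62756)) - 0.8 = 161.8

161.8 cSt


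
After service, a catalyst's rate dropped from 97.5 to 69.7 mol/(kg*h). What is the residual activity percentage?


Activity (%) = (rate_used / rate_fresh) * 100
rate_used = 69.7, rate_fresh = 97.5
= (69.7 / 97.5) * 100
= 0.7149 * 100 = 71.49

71.49 %


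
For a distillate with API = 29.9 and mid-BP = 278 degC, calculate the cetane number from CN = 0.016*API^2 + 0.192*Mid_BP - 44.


CN = 0.016 * 29.9^2 + 0.192 * 278 - 44
CN = 14.30416 + 53.376 - 44 = 23.68016

23.68016


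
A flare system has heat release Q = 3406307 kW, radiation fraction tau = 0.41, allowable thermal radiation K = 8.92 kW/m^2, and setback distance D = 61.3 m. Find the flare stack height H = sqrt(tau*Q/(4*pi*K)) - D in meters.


tau*Q/(4*pi*K) = 0.41 * 3406307 / (4 * pi * 8.92) = 12459.3
sqrt(12459.3) = 111.621
H = 111.621 - 61.3 = 50.32

50.32 m


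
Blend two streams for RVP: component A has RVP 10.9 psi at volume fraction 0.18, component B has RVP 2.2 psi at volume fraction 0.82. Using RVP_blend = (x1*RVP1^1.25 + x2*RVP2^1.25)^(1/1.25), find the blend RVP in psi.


Chevron index: RVP_blend = (sum xi*RVPi^1.25)^(1/1.25)
RVP^1.25 terms: 0.18 * 10.9^1.25 + 0.82 * 2.2^1.25 = 5.76203
RVP_blend = 5.76203^(1/1.25) = 4.059

4.059 psi


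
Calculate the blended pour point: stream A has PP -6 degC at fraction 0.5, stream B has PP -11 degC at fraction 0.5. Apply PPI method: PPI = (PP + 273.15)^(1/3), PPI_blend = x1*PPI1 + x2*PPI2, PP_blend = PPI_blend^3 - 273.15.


PPI_1 = (-6 + 273.15)^(1/3) = 6.440482
PPI_2 = (-11 + 273.15)^(1/3) = 6.400049
PPI_blend = 0.5 * 6.440482 + 0.5 * 6.400049 = 6.420266
PP_blend = 6.420266^3 - 273.15 = 264.6422 - 273.15 = -8.51

-8.51 degC


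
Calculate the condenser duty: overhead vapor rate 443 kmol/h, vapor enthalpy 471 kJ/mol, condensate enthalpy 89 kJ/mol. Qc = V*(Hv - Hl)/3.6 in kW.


Qc = 443 * (471 - 89) / 3.6 = 443 * 382 / 3.6 = 47010

47010 kW


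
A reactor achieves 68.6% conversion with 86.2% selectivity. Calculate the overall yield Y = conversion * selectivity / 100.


Overall yield = conversion (%) * selectivity (%) / 100
Conversion = 68.6%, Selectivity = 86.2%
Y = 68.6 * 86.2 / 100
= 59.1332 %

59.1332 %


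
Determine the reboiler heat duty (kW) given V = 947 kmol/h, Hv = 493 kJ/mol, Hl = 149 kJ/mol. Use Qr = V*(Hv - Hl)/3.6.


Qr = 947 * (493 - 149) / 3.6 = 947 * 344 / 3.6 = 90490

90490 kW


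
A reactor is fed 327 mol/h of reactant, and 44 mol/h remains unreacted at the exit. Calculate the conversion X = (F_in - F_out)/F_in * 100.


X = (F_in - F_out) / F_in * 100
Moles reacted = 327 - 44 = 283
X = 283 / 327 * 100
= 0.8654 * 100
= 86.54 %

86.54 %


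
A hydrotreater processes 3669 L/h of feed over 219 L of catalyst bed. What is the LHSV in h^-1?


LHSV = volumetric feed rate / catalyst volume
= 3669 L/h / 219 L
= 16.75 h^-1

16.75 h^-1


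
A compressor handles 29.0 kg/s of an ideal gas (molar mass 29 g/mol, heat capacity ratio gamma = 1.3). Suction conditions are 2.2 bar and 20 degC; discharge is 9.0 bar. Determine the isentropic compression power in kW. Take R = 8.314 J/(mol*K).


Isentropic work: W = m*(gamma/(gamma-1))*(R*T1/MW)*((P2/P1)^((gamma-1)/gamma) - 1)
T1 = 20 + 273.15 = 293.15 K
Pressure ratio = 9.0 / 2.2 = 4.09091
Exponent = (1.3 - 1)/1.3 = 0.230769
(P2/P1)^exp - 1 = 4.09091^0.230769 - 1 = 0.384169
W = 29.0 * 1.3 / 0.3 * 8.314 * 293.15 / 29 * 0.384169 = 4057

4057 kW


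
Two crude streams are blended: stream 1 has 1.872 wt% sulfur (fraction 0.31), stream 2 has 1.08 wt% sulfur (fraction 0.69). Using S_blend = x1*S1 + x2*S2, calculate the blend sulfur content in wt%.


Linear sulfur blending: S_blend = x1*S1 + x2*S2
Contribution 1: 0.31 * 1.872 = 0.58032 wt%
Contribution 2: 0.69 * 1.08 = 0.7452 wt%
S_blend = 0.58032 + 0.7452 = 1.32552

1.32552 wt%


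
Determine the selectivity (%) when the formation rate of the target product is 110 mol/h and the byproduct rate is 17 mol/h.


Selectivity = desired / (desired + undesired) * 100
Total products = 110 + 17 = 127 mol/h
S = 110 / 127 * 100
= 0.8661 * 100
= 86.61 %

86.61 %


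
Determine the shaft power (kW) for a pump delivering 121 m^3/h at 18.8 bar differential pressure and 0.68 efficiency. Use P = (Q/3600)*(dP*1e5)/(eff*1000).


Q = 121 / 3600 = 0.0336111 m^3/s
P = 0.0336111 * (18.8 * 1e5) / 0.68 / 1000 = 92.92

92.92 kW


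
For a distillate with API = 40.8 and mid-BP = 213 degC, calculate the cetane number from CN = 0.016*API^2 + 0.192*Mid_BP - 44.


CN = 0.016 * 40.8^2 + 0.192 * 213 - 44
CN = 26.63424 + 40.896 - 44 = 23.53024

23.53024


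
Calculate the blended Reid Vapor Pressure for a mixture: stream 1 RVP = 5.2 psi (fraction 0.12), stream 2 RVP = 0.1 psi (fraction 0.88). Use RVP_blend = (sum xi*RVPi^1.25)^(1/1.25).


Chevron index: RVP_blend = (sum xi*RVPi^1.25)^(1/1.25)
RVP^1.25 terms: 0.12 * 5.2^1.25 + 0.88 * 0.1^1.25 = 0.991778
RVP_blend = 0.991778^(1/1.25) = 0.9934

0.9934 psi


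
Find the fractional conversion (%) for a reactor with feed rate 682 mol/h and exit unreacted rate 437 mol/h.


X = (F_in - F_out) / F_in * 100
Moles reacted = 682 - 437 = 245
X = 245 / 682 * 100
= 0.3592 * 100
= 35.92 %

35.92 %


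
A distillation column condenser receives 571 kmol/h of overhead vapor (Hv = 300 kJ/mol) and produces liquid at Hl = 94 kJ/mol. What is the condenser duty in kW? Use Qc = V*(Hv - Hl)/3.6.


Qc = 571 * (300 - 94) / 3.6 = 571 * 206 / 3.6 = 32670

32670 kW


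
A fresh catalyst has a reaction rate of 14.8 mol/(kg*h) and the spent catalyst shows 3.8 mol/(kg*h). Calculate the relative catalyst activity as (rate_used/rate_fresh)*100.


Activity (%) = (rate_used / rate_fresh) * 100
rate_used = 3.8, rate_fresh = 14.8
= (3.8 / 14.8) * 100
= 0.2568 * 100 = 25.68

25.68 %


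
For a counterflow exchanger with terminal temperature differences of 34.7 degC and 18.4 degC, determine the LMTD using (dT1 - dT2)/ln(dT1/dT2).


LMTD = (dT1 - dT2) / ln(dT1/dT2)
= (34.7 - 18.4) / ln(34.7 / 18.4) = 16.3 / 0.634389 = 25.69

25.69 degC


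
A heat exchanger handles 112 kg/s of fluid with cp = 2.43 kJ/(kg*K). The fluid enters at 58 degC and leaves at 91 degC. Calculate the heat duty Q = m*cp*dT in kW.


Q = m_dot * cp * delta_T
delta_T = 91 - 58 = 33 K
Q = 112 * 2.43 * 33
= 272.16 * 33
= 8981.28 kW

8981.28 kW


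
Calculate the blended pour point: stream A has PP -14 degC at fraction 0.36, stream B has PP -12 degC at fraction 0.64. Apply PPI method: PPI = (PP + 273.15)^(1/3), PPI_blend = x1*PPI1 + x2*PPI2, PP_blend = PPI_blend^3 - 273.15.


PPI_1 = (-14 + 273.15)^(1/3) = 6.375541
PPI_2 = (-12 + 273.15)^(1/3) = 6.391901
PPI_blend = 0.36 * 6.375541 + 0.64 * 6.391901 = 6.386011
PP_blend = 6.386011^3 - 273.15 = 260.4288 - 273.15 = -12.72

-12.72 degC


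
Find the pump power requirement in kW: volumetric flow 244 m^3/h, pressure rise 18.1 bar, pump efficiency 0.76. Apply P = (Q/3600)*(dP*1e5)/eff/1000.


Q = 244 / 3600 = 0.0677778 m^3/s
P = 0.0677778 * (18.1 * 1e5) / 0.76 / 1000 = 161.4

161.4 kW


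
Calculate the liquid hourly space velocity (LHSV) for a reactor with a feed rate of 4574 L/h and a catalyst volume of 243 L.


LHSV = volumetric feed rate / catalyst volume
= 4574 L/h / 243 L
= 18.82 h^-1

18.82 h^-1


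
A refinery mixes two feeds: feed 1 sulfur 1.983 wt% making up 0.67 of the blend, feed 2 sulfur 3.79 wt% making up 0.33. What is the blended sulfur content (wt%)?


Linear sulfur blending: S_blend = x1*S1 + x2*S2
Contribution 1: 0.67 * 1.983 = 1.32861 wt%
Contribution 2: 0.33 * 3.79 = 1.2507 wt%
S_blend = 1.32861 + 1.2507 = 2.57931

2.57931 wt%


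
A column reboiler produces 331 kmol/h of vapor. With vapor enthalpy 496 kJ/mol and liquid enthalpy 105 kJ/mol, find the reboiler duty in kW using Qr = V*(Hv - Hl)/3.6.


Qr = 331 * (496 - 105) / 3.6 = 331 * 391 / 3.6 = 35950

35950 kW


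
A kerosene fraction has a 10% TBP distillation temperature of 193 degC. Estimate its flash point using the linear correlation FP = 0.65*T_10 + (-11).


FP = 0.65 * 193 + (-11) = 114.45

114.45 degC


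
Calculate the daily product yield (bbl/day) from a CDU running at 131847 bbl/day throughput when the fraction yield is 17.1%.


Crude throughput = 131847 bbl/day
Fraction yield = 17.1%
yield = throughput * fraction / 100
yield = 131847 * 17.1 / 100 = 22545.837

22545.837 bbl/day


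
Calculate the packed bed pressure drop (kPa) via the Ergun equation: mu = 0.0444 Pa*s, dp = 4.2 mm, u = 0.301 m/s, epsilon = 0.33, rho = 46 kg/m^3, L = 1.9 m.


dp = 4.2 mm = 0.0042 m
Viscous term = 150*0.0444*0.301*(1-0.33)^2 / (0.0042^2*0.33^3) = 1419550
Inertial term = 1.75*46*0.301^2*(1-0.33) / (0.0042*0.33^3) = 32375.2
dP/L = 1419550 + 32375.2 = 1451930 Pa/m
dP = 1451930 * 1.9 / 1000 = 2759 kPa

2759 kPa


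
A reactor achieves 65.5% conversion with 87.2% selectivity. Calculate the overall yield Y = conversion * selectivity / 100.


Overall yield = conversion (%) * selectivity (%) / 100
Conversion = 65.5%, Selectivity = 87.2%
Y = 65.5 * 87.2 / 100
= 57.116 %

57.116 %


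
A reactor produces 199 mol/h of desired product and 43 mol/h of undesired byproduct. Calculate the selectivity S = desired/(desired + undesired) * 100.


Selectivity = desired / (desired + undesired) * 100
Total products = 199 + 43 = 242 mol/h
S = 199 / 242 * 100
= 0.8223 * 100
= 82.23 %

82.23 %


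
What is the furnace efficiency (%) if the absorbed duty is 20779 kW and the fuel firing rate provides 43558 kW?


Furnace efficiency = Q_absorbed / Q_fuel * 100
= 20779 / 43558 * 100 = 47.70

47.70 %


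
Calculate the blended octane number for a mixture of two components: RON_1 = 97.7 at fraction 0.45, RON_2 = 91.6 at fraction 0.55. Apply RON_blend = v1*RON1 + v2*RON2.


Linear blending: RON_blend = sum(vi * RONi)
Contribution 1: 0.45 * 97.7 = 43.965
Contribution 2: 0.55 * 91.6 = 50.38
RON_blend = 43.965 + 50.38 = 94.345

94.345


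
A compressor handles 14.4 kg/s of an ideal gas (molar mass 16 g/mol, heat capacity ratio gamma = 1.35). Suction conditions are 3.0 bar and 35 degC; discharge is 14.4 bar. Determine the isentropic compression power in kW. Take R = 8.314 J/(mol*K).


Isentropic work: W = m*(gamma/(gamma-1))*(R*T1/MW)*((P2/P1)^((gamma-1)/gamma) - 1)
T1 = 35 + 273.15 = 308.15 K
Pressure ratio = 14.4 / 3.0 = 4.8
Exponent = (1.35 - 1)/1.35 = 0.259259
(P2/P1)^exp - 1 = 4.8^0.259259 - 1 = 0.50182
W = 14.4 * 1.35 / 0.35 * 8.314 * 308.15 / 16 * 0.50182 = 4463

4463 kW


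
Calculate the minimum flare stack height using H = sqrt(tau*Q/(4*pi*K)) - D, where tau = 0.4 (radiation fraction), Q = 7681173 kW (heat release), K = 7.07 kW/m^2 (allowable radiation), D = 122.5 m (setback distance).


tau*Q/(4*pi*K) = 0.4 * 7681173 / (4 * pi * 7.07) = 34582.6
sqrt(34582.6) = 185.964
H = 185.964 - 122.5 = 63.46

63.46 m


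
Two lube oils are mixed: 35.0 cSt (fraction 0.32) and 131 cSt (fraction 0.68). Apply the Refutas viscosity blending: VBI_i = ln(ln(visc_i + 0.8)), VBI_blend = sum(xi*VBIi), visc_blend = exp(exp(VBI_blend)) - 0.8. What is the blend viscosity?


Refutas method: VBN_i = 14.534*ln(ln(visc_i + 0.8)) + 10.975, blended linearly by mass fraction; since VBN is linear in VBI_i = ln(ln(visc_i + 0.8)) and the fractions sum to 1, blend VBI directly: visc = exp(exp(VBI_blend)) - 0.8
VBI_1 = ln(ln(35.0 + 0.8)) = 1.27479
VBI_2 = ln(ln(131 + 0.8)) = 1.58541
VBI_blend = 0.32 * 1.27479 + 0.68 * 1.58541 = 1.48601
visc_blend = exp(exp(1.48601)) - 0.8 = 82.25

82.25 cSt


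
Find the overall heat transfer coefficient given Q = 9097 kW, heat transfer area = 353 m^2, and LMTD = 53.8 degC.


From Q = U*A*LMTD, U = Q / (A * LMTD)
U = 9097 / (353 * 53.8) = 9097 / 18991.4 = 0.4790

0.4790 kW/(m^2*K)


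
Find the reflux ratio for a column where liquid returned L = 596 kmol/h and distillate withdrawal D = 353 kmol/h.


Reflux ratio definition: R = L / D (liquid returned / distillate withdrawn)
L = 596 kmol/h, D = 353 kmol/h
R = 596 / 353 = 1.688

1.688


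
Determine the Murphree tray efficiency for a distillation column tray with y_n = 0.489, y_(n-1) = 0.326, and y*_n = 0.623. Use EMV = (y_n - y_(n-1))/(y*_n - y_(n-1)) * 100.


Murphree vapor efficiency: EMV = (y_n - y_(n-1)) / (y*_n - y_(n-1)) * 100
EMV = (0.489 - 0.326) / (0.623 - 0.326) * 100 = 0.163 / 0.297 * 100 = 54.88

54.88 %


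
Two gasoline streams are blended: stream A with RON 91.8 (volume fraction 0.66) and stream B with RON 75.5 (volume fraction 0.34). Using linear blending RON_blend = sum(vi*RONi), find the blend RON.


Linear blending: RON_blend = sum(vi * RONi)
Contribution 1: 0.66 * 91.8 = 60.588
Contribution 2: 0.34 * 75.5 = 25.67
RON_blend = 60.588 + 25.67 = 86.258

86.258


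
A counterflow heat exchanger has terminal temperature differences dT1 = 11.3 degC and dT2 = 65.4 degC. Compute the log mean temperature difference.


LMTD = (dT1 - dT2) / ln(dT1/dT2)
= (11.3 - 65.4) / ln(11.3 / 65.4) = -54.1 / -1.75572 = 30.81

30.81 degC


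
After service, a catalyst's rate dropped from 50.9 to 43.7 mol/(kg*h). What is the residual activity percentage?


Activity (%) = (rate_used / rate_fresh) * 100
rate_used = 43.7, rate_fresh = 50.9
= (43.7 / 50.9) * 100
= 0.8585 * 100 = 85.85

85.85 %


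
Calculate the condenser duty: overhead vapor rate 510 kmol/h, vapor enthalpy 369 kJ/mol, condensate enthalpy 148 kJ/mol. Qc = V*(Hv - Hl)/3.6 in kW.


Qc = 510 * (369 - 148) / 3.6 = 510 * 221 / 3.6 = 31310

31310 kW


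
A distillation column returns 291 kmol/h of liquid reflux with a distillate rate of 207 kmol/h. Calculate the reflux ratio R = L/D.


Reflux ratio definition: R = L / D (liquid returned / distillate withdrawn)
L = 291 kmol/h, D = 207 kmol/h
R = 291 / 207 = 1.406

1.406


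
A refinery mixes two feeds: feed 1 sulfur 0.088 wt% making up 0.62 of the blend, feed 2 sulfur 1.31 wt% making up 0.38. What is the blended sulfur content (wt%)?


Linear sulfur blending: S_blend = x1*S1 + x2*S2
Contribution 1: 0.62 * 0.088 = 0.05456 wt%
Contribution 2: 0.38 * 1.31 = 0.4978 wt%
S_blend = 0.05456 + 0.4978 = 0.55236

0.55236 wt%


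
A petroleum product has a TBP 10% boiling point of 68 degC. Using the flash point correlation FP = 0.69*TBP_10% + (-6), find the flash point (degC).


FP = 0.69 * 68 + (-6) = 40.92

40.92 degC


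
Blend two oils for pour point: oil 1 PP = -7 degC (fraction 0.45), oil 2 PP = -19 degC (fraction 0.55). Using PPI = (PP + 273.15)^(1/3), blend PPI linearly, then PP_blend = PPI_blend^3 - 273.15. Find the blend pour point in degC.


PPI_1 = (-7 + 273.15)^(1/3) = 6.432436
PPI_2 = (-19 + 273.15)^(1/3) = 6.334272
PPI_blend = 0.45 * 6.432436 + 0.55 * 6.334272 = 6.378446
PP_blend = 6.378446^3 - 273.15 = 259.5044 - 273.15 = -13.65

-13.65 degC
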